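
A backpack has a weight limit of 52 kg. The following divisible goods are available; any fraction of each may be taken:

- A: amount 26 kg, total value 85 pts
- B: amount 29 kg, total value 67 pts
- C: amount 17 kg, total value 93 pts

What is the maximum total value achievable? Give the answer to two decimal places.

Take in order of value per unit:
- C (93/17 per unit): all 17 → value 93, running total 93.00
- A (85/26 per unit): all 26 → value 85, running total 178.00
- B (67/29 per unit): 9 of 29 → value 9×67/29 = 20.7931, running total 198.79
Total 198.79.

198.79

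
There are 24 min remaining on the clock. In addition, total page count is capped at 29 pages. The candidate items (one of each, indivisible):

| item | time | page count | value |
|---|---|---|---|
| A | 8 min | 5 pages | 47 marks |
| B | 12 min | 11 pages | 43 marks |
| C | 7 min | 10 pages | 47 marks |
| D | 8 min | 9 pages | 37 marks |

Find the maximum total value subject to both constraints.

Feasible sets respecting both limits:
- A+C+D: time 23, page count 24, value 131
- A+C: time 15, page count 15, value 94
- A+B: time 20, page count 16, value 90
Best: 131 marks.

131 marks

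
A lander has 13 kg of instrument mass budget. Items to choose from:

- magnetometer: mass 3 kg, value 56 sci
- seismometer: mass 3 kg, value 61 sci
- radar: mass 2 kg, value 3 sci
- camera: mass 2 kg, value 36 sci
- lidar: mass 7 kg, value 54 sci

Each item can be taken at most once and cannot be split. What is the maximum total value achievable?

This is a 0/1 knapsack; check combinations near the capacity.
- magnetometer+seismometer+lidar: mass 3+3+7=13, value 56+61+54=171
- magnetometer+seismometer+radar+camera: mass 3+3+2+2=10, value 56+61+3+36=156
- magnetometer+seismometer+camera: mass 3+3+2=8, value 56+61+36=153
Best: 171 sci.

171 sci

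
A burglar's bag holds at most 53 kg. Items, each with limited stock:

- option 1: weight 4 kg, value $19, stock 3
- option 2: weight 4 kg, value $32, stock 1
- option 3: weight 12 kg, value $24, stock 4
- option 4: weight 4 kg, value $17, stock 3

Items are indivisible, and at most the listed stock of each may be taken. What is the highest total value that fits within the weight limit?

$188

Top feasible selections:
- 3×option 1 + 1×option 2 + 2×option 3 + 3×option 4: weight 52, value 188
- 3×option 1 + 1×option 2 + 2×option 3 + 2×option 4: weight 48, value 171
- 2×option 1 + 1×option 2 + 2×option 3 + 3×option 4: weight 48, value 169
- 3×option 1 + 1×option 2 + 1×option 3 + 3×option 4: weight 40, value 164
Best: $188.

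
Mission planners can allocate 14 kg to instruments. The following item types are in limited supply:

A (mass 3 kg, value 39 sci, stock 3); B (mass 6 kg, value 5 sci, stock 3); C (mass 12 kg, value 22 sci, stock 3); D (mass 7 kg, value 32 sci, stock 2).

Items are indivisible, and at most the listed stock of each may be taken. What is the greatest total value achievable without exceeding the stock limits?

117 sci

Top feasible selections:
- 3×A: mass 9, value 117
- 2×A + 1×D: mass 13, value 110
- 2×A + 1×B: mass 12, value 83
Best: 117 sci.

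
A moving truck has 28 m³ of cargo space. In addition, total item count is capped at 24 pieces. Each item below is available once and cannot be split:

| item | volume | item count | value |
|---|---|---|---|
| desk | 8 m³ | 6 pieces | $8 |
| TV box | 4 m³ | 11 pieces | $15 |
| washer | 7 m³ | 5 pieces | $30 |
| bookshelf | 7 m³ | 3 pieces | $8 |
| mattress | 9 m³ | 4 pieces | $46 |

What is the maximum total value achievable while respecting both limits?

$99

Feasible sets respecting both limits:
- TV box+washer+bookshelf+mattress: volume 27, item count 23, value 99
- TV box+washer+mattress: volume 20, item count 20, value 91
- desk+washer+mattress: volume 24, item count 15, value 84
- washer+bookshelf+mattress: volume 23, item count 12, value 84
Best: $99.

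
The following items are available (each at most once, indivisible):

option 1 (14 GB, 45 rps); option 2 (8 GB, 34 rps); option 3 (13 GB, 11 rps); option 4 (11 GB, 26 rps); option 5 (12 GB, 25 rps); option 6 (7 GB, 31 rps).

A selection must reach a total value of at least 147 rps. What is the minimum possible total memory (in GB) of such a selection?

52

Subsets with value ≥ 147, sorted by total memory:
- option 1+option 2+option 4+option 5+option 6: memory 52, value 161
- option 1+option 2+option 3+option 4+option 6: memory 53, value 147
- option 1+option 2+option 3+option 4+option 5+option 6: memory 65, value 172
Minimum memory: 52 GB.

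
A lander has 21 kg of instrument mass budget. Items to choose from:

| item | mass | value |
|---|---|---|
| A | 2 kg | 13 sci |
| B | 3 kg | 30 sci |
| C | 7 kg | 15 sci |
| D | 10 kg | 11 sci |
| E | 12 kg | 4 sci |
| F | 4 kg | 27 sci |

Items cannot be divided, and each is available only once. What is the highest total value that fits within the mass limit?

Check high-value combinations within 21 kg:
- A+B+C+F: mass 2+3+7+4=16, value 13+30+15+27=85
- A+B+D+F: mass 2+3+10+4=19, value 13+30+11+27=81
- A+B+E+F: mass 2+3+12+4=21, value 13+30+4+27=74
Best: 85 sci.

85 sci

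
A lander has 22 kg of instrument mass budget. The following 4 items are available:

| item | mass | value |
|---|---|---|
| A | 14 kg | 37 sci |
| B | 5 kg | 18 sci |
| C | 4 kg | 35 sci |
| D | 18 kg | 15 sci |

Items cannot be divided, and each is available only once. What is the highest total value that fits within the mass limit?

72 sci

Check high-value combinations within 22 kg:
- A+C: mass 14+4=18, value 37+35=72
- A+B: mass 14+5=19, value 37+18=55
- B+C: mass 5+4=9, value 18+35=53
- C+D: mass 4+18=22, value 35+15=50
Best: 72 sci.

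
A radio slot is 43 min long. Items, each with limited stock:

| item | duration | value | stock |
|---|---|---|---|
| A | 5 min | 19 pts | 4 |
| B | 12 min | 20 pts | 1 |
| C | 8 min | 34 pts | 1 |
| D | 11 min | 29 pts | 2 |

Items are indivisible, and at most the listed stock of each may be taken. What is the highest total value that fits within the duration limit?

Best selections within duration 43 and stock limits:
- 4×A + 1×C + 1×D: duration 39, value 139
- 4×A + 2×D: duration 42, value 134
- 2×A + 1×C + 2×D: duration 40, value 130
Best: 139 pts.

139 pts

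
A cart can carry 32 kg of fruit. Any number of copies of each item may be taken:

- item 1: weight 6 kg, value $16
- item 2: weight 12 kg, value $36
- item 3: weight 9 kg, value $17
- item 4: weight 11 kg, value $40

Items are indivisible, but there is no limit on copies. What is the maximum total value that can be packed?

Best value-per-unit is item 4 at 40/11; filling with it alone gives 2×40 = 80.
Optimal mix: 1×item 3 + 2×item 4 → weight 31, value 97.

$97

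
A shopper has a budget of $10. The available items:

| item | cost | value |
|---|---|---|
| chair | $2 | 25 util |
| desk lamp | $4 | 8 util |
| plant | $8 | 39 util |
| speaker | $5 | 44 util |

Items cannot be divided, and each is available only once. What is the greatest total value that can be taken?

69 util

This is a 0/1 knapsack; check combinations near the capacity.
- chair+speaker: cost 2+5=7, value 25+44=69
- chair+plant: cost 2+8=10, value 25+39=64
- desk lamp+speaker: cost 4+5=9, value 8+44=52
- speaker: cost 5, value 44
- plant: cost 8, value 39
Best: 69 util.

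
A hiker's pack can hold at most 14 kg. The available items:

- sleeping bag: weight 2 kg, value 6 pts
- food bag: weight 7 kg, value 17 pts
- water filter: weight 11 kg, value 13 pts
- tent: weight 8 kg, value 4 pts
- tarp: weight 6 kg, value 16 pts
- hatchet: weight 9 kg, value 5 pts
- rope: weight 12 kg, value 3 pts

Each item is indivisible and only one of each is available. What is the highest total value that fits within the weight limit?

33 pts

Check high-value combinations within 14 kg:
- food bag+tarp: weight 7+6=13, value 17+16=33
- sleeping bag+food bag: weight 2+7=9, value 6+17=23
- sleeping bag+tarp: weight 2+6=8, value 6+16=22
- tent+tarp: weight 8+6=14, value 4+16=20
- sleeping bag+water filter: weight 2+11=13, value 6+13=19
Best: 33 pts.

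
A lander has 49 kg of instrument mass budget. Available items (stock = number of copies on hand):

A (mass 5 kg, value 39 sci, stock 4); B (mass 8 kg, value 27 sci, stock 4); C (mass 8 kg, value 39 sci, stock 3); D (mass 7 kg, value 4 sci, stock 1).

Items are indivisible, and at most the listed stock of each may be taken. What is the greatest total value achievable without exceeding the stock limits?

273 sci

Top feasible selections:
- 4×A + 3×C: mass 44, value 273
- 4×A + 1×B + 2×C: mass 44, value 261
- 3×A + 1×B + 3×C: mass 47, value 261
- 4×A + 2×B + 1×C: mass 44, value 249
Best: 273 sci.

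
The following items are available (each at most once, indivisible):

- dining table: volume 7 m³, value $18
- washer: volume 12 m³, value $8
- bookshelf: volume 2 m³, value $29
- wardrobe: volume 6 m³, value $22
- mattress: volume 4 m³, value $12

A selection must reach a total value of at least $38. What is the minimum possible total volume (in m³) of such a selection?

Subsets with value ≥ 38, sorted by total volume:
- bookshelf+mattress: volume 6, value 41
- bookshelf+wardrobe: volume 8, value 51
Minimum volume: 6 m³.

6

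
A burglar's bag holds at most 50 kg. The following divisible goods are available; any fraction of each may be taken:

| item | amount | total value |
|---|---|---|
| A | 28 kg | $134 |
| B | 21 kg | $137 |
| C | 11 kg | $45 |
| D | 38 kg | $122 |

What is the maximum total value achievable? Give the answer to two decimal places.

275.09

Take in order of value per unit:
- B (137/21 per unit): all 21 → value 137, running total 137.00
- A (134/28 per unit): all 28 → value 134, running total 271.00
- C (45/11 per unit): 1 of 11 → value 1×45/11 = 4.0909, running total 275.09
Total 275.09.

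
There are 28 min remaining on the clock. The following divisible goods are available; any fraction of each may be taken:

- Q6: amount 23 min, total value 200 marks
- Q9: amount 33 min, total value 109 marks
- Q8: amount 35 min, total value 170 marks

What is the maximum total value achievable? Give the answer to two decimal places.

Take in order of value per unit:
- Q6 (200/23 per unit): all 23 → value 200, running total 200.00
- Q8 (170/35 per unit): 5 of 35 → value 5×170/35 = 24.2857, running total 224.29
Total 224.29.

224.29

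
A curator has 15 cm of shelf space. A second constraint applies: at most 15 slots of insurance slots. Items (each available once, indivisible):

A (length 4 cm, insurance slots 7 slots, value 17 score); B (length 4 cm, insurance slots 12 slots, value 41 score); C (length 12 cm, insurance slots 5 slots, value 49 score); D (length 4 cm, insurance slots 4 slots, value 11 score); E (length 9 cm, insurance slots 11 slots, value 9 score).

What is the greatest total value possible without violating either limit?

49 score

Feasible sets respecting both limits:
- C: length 12, insurance slots 5, value 49
- B: length 4, insurance slots 12, value 41
- A+D: length 8, insurance slots 11, value 28
- D+E: length 13, insurance slots 15, value 20
Best: 49 score.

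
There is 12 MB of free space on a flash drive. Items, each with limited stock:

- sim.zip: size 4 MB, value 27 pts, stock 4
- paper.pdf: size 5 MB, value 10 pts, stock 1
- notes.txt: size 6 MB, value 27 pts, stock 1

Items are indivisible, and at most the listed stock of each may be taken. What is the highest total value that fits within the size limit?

Best selections within size 12 and stock limits:
- 3×sim.zip: size 12, value 81
- 2×sim.zip: size 8, value 54
Best: 81 pts.

81 pts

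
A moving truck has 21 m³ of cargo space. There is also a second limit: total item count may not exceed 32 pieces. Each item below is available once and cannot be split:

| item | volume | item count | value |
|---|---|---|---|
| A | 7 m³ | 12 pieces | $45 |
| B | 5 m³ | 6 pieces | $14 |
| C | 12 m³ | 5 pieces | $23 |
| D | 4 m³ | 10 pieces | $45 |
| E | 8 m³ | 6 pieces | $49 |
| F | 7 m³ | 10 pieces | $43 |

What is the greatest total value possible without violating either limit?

$139

Feasible sets respecting both limits:
- A+D+E: volume 19, item count 28, value 139
- D+E+F: volume 19, item count 26, value 137
- A+D+F: volume 18, item count 32, value 133
Best: $139.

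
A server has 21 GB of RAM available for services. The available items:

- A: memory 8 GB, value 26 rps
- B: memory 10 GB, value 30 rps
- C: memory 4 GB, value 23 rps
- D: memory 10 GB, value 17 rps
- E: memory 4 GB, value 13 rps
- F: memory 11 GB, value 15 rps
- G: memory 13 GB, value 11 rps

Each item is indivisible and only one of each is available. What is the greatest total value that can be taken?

Check high-value combinations within 21 GB:
- B+C+E: memory 10+4+4=18, value 30+23+13=66
- A+C+E: memory 8+4+4=16, value 26+23+13=62
- A+B: memory 8+10=18, value 26+30=56
Best: 66 rps.

66 rps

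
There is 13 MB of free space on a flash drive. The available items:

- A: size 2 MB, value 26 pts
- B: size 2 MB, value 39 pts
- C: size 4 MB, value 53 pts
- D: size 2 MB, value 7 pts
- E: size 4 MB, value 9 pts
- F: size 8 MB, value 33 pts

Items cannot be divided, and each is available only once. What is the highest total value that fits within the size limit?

127 pts

This is a 0/1 knapsack; check combinations near the capacity.
- A+B+C+E: size 2+2+4+4=12, value 26+39+53+9=127
- A+B+C+D: size 2+2+4+2=10, value 26+39+53+7=125
- A+B+C: size 2+2+4=8, value 26+39+53=118
- B+C+D+E: size 2+4+2+4=12, value 39+53+7+9=108
Best: 127 pts.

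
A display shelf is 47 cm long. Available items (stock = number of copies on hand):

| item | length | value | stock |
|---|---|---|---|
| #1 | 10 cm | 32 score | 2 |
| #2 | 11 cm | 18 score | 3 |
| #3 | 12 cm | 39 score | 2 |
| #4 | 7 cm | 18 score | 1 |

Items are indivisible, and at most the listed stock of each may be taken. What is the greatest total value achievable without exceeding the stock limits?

Top feasible selections:
- 2×#1 + 2×#3: length 44, value 142
- 1×#1 + 2×#3 + 1×#4: length 41, value 128
- 1×#1 + 1×#2 + 2×#3: length 45, value 128
Best: 142 score.

142 score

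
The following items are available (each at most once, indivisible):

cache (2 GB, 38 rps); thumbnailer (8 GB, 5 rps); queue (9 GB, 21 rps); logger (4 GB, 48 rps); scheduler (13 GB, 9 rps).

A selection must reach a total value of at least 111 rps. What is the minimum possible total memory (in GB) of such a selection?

23

Subsets with value ≥ 111, sorted by total memory:
- cache+thumbnailer+queue+logger: memory 23, value 112
- cache+queue+logger+scheduler: memory 28, value 116
- cache+thumbnailer+queue+logger+scheduler: memory 36, value 121
Minimum memory: 23 GB.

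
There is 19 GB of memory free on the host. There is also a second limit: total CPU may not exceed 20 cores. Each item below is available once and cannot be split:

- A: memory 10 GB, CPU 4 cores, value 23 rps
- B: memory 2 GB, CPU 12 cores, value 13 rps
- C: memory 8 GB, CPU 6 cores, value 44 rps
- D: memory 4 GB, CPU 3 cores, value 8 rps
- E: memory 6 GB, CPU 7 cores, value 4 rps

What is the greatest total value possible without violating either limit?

67 rps

Feasible sets respecting both limits:
- A+C: memory 18, CPU 10, value 67
- B+C: memory 10, CPU 18, value 57
- C+D+E: memory 18, CPU 16, value 56
- C+D: memory 12, CPU 9, value 52
Best: 67 rps.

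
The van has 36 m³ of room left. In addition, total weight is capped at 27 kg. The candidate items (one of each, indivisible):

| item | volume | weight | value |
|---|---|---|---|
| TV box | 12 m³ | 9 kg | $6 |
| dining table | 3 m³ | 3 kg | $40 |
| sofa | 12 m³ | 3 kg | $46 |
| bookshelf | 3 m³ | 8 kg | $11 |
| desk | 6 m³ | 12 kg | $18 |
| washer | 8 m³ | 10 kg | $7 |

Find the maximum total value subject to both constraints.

$115

Feasible sets respecting both limits:
- dining table+sofa+bookshelf+desk: volume 24, weight 26, value 115
- TV box+dining table+sofa+desk: volume 33, weight 27, value 110
- dining table+sofa+desk: volume 21, weight 18, value 104
- dining table+sofa+bookshelf+washer: volume 26, weight 24, value 104
Best: $115.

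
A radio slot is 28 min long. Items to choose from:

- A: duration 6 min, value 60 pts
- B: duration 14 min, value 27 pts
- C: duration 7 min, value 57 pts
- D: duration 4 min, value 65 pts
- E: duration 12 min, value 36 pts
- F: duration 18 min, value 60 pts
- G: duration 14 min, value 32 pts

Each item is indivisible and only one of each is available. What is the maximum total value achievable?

185 pts

Check high-value combinations within 28 min:
- A+D+F: duration 6+4+18=28, value 60+65+60=185
- A+C+D: duration 6+7+4=17, value 60+57+65=182
- A+D+E: duration 6+4+12=22, value 60+65+36=161
- C+D+E: duration 7+4+12=23, value 57+65+36=158
- A+D+G: duration 6+4+14=24, value 60+65+32=157
Best: 185 pts.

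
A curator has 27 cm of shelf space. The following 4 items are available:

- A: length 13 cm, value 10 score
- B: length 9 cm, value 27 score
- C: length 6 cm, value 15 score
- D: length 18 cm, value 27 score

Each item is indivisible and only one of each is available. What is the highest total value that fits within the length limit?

54 score

Check high-value combinations within 27 cm:
- B+D: length 9+18=27, value 27+27=54
- B+C: length 9+6=15, value 27+15=42
- C+D: length 6+18=24, value 15+27=42
Best: 54 score.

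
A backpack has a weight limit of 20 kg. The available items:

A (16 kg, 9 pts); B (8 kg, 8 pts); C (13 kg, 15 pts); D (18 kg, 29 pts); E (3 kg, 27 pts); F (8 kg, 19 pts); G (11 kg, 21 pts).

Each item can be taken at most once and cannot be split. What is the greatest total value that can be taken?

54 pts

This is a 0/1 knapsack; check combinations near the capacity.
- B+E+F: weight 8+3+8=19, value 8+27+19=54
- E+G: weight 3+11=14, value 27+21=48
- E+F: weight 3+8=11, value 27+19=46
Best: 54 pts.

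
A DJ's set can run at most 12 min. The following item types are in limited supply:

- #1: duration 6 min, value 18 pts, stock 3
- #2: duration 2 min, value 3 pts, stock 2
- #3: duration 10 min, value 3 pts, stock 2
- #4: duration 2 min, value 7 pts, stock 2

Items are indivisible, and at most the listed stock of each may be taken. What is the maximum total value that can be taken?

Best selections within duration 12 and stock limits:
- 2×#1: duration 12, value 36
- 1×#1 + 1×#2 + 2×#4: duration 12, value 35
- 1×#1 + 2×#4: duration 10, value 32
Best: 36 pts.

36 pts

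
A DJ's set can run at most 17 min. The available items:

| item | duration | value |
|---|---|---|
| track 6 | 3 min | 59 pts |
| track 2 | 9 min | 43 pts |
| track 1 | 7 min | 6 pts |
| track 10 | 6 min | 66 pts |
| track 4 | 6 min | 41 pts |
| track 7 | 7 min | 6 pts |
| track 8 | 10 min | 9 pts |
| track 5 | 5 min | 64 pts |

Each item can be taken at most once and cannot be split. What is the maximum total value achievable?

189 pts

Check high-value combinations within 17 min:
- track 6+track 10+track 5: duration 3+6+5=14, value 59+66+64=189
- track 10+track 4+track 5: duration 6+6+5=17, value 66+41+64=171
- track 6+track 10+track 4: duration 3+6+6=15, value 59+66+41=166
- track 6+track 2+track 5: duration 3+9+5=17, value 59+43+64=166
Best: 189 pts.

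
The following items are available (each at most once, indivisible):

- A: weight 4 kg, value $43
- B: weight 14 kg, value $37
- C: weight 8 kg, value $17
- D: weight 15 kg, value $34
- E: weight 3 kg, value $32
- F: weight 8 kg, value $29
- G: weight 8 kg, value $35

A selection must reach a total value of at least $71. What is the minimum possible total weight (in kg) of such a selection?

Subsets with value ≥ 71, sorted by total weight:
- A+E: weight 7, value 75
- A+G: weight 12, value 78
Minimum weight: 7 kg.

7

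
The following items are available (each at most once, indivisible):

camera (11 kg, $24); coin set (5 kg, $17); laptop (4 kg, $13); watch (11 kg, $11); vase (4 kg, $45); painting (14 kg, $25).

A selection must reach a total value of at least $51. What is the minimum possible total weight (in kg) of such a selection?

Subsets with value ≥ 51, sorted by total weight:
- laptop+vase: weight 8, value 58
- coin set+vase: weight 9, value 62
Minimum weight: 8 kg.

8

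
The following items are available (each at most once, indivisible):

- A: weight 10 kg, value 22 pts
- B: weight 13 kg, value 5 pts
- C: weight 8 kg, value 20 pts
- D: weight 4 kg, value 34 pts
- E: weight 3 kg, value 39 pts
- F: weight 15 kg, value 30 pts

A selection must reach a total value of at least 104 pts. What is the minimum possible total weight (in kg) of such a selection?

Subsets with value ≥ 104, sorted by total weight:
- A+C+D+E: weight 25, value 115
- C+D+E+F: weight 30, value 123
- A+D+E+F: weight 32, value 125
Minimum weight: 25 kg.

25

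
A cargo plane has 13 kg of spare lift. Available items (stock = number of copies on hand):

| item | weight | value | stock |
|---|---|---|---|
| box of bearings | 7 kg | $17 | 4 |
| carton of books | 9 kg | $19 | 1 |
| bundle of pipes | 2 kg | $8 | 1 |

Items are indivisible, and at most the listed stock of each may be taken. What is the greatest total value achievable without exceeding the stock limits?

$27

Top feasible selections:
- 1×carton of books + 1×bundle of pipes: weight 11, value 27
- 1×box of bearings + 1×bundle of pipes: weight 9, value 25
- 1×carton of books: weight 9, value 19
Best: $27.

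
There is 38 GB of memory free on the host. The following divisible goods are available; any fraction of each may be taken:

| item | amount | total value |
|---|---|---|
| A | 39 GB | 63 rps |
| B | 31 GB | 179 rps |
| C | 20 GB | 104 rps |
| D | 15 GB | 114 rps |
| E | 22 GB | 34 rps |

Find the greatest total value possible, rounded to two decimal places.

246.81

Take in order of value per unit:
- D (114/15 per unit): all 15 → value 114, running total 114.00
- B (179/31 per unit): 23 of 31 → value 23×179/31 = 132.8065, running total 246.81
Total 246.81.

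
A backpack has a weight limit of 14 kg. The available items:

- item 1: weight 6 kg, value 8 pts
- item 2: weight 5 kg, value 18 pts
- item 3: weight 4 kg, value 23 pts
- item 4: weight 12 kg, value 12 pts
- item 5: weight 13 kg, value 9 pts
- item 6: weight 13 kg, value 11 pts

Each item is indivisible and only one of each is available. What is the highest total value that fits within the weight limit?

41 pts

Check high-value combinations within 14 kg:
- item 2+item 3: weight 5+4=9, value 18+23=41
- item 1+item 3: weight 6+4=10, value 8+23=31
- item 1+item 2: weight 6+5=11, value 8+18=26
Best: 41 pts.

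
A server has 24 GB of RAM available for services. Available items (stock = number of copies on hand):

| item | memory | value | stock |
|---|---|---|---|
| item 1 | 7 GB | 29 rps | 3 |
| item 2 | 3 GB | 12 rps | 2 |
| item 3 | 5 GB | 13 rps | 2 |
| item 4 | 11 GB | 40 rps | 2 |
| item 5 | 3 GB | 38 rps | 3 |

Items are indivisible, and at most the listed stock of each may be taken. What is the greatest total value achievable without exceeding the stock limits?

Best selections within memory 24 and stock limits:
- 2×item 1 + 3×item 5: memory 23, value 172
- 1×item 1 + 1×item 2 + 1×item 3 + 3×item 5: memory 24, value 168
Best: 172 rps.

172 rps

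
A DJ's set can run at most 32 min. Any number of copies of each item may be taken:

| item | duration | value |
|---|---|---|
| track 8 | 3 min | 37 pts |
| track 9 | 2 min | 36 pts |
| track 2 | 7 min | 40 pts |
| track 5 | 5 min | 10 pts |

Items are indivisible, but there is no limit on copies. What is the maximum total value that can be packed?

Best value-per-unit is track 9 at 36/2, and filling with it alone uses duration 16×2=32. No mix of the others beats 16×36 = 576.

576 pts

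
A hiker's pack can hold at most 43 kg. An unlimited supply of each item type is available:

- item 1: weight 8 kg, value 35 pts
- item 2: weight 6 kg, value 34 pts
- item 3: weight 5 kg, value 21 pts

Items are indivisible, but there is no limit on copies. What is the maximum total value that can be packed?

238 pts

Best value-per-unit is item 2 at 34/6, and filling with it alone uses weight 7×6=42. No mix of the others beats 7×34 = 238.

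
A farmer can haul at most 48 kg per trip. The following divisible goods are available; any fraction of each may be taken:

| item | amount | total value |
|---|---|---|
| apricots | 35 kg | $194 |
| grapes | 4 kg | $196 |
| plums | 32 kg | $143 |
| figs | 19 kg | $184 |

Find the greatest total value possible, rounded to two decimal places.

518.57

Take in order of value per unit:
- grapes (196/4 per unit): all 4 → value 196, running total 196.00
- figs (184/19 per unit): all 19 → value 184, running total 380.00
- apricots (194/35 per unit): 25 of 35 → value 25×194/35 = 138.5714, running total 518.57
Total 518.57.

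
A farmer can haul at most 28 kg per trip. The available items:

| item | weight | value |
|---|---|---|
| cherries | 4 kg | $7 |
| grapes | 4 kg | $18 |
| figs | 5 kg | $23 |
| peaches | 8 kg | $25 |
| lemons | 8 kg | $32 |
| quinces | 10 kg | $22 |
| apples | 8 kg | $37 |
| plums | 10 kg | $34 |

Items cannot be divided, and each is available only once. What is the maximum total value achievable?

$112

Check high-value combinations within 28 kg:
- grapes+figs+apples+plums: weight 4+5+8+10=27, value 18+23+37+34=112
- grapes+peaches+lemons+apples: weight 4+8+8+8=28, value 18+25+32+37=112
- grapes+figs+lemons+apples: weight 4+5+8+8=25, value 18+23+32+37=110
Best: $112.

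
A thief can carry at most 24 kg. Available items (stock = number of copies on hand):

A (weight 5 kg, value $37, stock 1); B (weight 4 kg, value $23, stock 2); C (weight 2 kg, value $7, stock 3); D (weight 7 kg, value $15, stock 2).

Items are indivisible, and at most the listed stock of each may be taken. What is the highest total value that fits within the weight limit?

Best selections within weight 24 and stock limits:
- 1×A + 2×B + 2×C + 1×D: weight 24, value 112
- 1×A + 2×B + 1×C + 1×D: weight 22, value 105
- 1×A + 2×B + 3×C: weight 19, value 104
Best: $112.

$112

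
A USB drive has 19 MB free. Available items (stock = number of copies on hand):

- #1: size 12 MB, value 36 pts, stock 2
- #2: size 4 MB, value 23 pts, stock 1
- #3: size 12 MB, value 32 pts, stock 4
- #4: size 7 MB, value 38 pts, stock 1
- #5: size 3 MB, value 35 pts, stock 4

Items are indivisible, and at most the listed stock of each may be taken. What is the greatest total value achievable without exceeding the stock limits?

Top feasible selections:
- 1×#4 + 4×#5: size 19, value 178
- 1×#2 + 4×#5: size 16, value 163
- 1×#4 + 3×#5: size 16, value 143
- 4×#5: size 12, value 140
Best: 178 pts.

178 pts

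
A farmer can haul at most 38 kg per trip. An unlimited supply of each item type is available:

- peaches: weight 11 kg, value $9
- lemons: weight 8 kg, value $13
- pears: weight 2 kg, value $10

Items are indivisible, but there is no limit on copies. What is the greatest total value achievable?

Best value-per-unit is pears at 10/2, and filling with it alone uses weight 19×2=38. No mix of the others beats 19×10 = 190.

$190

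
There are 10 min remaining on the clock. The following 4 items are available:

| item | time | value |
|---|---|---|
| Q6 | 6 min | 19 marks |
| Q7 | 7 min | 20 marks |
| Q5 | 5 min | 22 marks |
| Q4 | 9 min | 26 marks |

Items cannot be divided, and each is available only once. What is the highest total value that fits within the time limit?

26 marks

Check high-value combinations within 10 min:
- Q4: time 9, value 26
- Q5: time 5, value 22
- Q7: time 7, value 20
Best: 26 marks.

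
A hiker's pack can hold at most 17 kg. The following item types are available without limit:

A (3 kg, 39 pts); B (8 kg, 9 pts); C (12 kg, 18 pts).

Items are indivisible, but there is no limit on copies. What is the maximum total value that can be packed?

Best value-per-unit is A at 39/3, and filling with it alone uses weight 5×3=15. No mix of the others beats 5×39 = 195.

195 pts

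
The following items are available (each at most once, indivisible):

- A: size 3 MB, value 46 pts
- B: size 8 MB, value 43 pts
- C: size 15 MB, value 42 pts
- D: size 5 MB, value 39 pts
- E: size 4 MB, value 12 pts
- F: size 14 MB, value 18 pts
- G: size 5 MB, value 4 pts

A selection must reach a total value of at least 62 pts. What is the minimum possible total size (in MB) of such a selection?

Subsets with value ≥ 62, sorted by total size:
- A+D: size 8, value 85
- A+B: size 11, value 89
- A+D+E: size 12, value 97
Minimum size: 8 MB.

8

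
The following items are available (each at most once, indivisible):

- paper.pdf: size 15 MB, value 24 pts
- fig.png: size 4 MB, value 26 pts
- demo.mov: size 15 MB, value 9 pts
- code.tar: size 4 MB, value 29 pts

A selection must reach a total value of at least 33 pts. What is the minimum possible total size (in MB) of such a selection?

Subsets with value ≥ 33, sorted by total size:
- fig.png+code.tar: size 8, value 55
- paper.pdf+code.tar: size 19, value 53
- paper.pdf+fig.png: size 19, value 50
Minimum size: 8 MB.

8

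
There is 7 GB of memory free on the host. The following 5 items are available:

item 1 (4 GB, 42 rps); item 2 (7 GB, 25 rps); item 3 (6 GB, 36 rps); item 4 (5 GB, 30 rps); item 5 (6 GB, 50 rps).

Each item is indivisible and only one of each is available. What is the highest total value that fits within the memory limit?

Check high-value combinations within 7 GB:
- item 5: memory 6, value 50
- item 1: memory 4, value 42
- item 3: memory 6, value 36
- item 4: memory 5, value 30
Best: 50 rps.

50 rps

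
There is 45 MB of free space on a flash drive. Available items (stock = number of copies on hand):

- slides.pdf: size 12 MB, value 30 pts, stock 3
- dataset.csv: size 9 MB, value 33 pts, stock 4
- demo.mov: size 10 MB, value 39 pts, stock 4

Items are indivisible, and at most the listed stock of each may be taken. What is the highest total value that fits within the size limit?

156 pts

Best selections within size 45 and stock limits:
- 4×demo.mov: size 40, value 156
- 1×dataset.csv + 3×demo.mov: size 39, value 150
Best: 156 pts.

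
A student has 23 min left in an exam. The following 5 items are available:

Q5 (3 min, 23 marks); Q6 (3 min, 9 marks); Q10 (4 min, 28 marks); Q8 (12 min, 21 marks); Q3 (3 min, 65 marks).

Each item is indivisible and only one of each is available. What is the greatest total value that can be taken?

137 marks

This is a 0/1 knapsack; check combinations near the capacity.
- Q5+Q10+Q8+Q3: time 3+4+12+3=22, value 23+28+21+65=137
- Q5+Q6+Q10+Q3: time 3+3+4+3=13, value 23+9+28+65=125
- Q6+Q10+Q8+Q3: time 3+4+12+3=22, value 9+28+21+65=123
Best: 137 marks.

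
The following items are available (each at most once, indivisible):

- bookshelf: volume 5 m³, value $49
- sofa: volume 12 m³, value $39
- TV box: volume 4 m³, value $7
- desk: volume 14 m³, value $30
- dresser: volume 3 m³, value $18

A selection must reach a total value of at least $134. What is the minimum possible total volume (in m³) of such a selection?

34

Subsets with value ≥ 134, sorted by total volume:
- bookshelf+sofa+desk+dresser: volume 34, value 136
- bookshelf+sofa+TV box+desk+dresser: volume 38, value 143
Minimum volume: 34 m³.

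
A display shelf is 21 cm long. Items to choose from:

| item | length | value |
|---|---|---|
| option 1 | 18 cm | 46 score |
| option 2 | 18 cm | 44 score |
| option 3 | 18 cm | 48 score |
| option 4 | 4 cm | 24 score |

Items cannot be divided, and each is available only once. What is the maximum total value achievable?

48 score

This is a 0/1 knapsack; check combinations near the capacity.
- option 3: length 18, value 48
- option 1: length 18, value 46
- option 2: length 18, value 44
Best: 48 score.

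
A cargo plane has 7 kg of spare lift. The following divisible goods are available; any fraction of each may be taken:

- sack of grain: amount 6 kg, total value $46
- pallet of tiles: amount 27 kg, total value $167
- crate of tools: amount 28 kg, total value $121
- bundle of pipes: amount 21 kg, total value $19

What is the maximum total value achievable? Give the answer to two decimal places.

52.19

Take in order of value per unit:
- sack of grain (46/6 per unit): all 6 → value 46, running total 46.00
- pallet of tiles (167/27 per unit): 1 of 27 → value 1×167/27 = 6.1852, running total 52.19
Total 52.19.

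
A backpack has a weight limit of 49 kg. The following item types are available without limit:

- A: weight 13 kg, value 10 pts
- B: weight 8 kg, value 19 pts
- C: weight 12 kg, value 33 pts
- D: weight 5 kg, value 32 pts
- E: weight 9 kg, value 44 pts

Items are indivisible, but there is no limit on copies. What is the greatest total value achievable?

300 pts

Best value-per-unit is D at 32/5; filling with it alone gives 9×32 = 288.
Optimal mix: 8×D + 1×E → weight 49, value 300.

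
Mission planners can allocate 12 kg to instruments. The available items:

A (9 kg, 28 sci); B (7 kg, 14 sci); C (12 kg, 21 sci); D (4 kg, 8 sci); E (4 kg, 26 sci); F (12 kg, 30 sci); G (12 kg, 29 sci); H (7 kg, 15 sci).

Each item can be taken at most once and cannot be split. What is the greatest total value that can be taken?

Check high-value combinations within 12 kg:
- E+H: mass 4+7=11, value 26+15=41
- B+E: mass 7+4=11, value 14+26=40
- D+E: mass 4+4=8, value 8+26=34
- F: mass 12, value 30
Best: 41 sci.

41 sci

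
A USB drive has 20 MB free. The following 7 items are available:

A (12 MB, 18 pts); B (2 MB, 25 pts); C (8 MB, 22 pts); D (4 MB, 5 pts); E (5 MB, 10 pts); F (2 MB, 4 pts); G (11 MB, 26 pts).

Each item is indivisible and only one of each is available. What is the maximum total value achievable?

65 pts

This is a 0/1 knapsack; check combinations near the capacity.
- B+E+F+G: size 2+5+2+11=20, value 25+10+4+26=65
- B+C+D+E: size 2+8+4+5=19, value 25+22+5+10=62
- B+C+E+F: size 2+8+5+2=17, value 25+22+10+4=61
Best: 65 pts.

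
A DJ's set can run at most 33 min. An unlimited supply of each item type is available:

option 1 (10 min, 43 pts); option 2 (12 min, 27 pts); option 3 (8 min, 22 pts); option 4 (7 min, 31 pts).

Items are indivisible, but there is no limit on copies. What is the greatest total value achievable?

Best value-per-unit is option 4 at 31/7; filling with it alone gives 4×31 = 124.
Optimal mix: 1×option 1 + 3×option 4 → duration 31, value 136.

136 pts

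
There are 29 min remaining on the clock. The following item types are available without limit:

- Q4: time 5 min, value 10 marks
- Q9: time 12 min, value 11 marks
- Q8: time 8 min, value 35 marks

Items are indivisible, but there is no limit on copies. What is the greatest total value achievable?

115 marks

Best value-per-unit is Q8 at 35/8; filling with it alone gives 3×35 = 105.
Optimal mix: 1×Q4 + 3×Q8 → time 29, value 115.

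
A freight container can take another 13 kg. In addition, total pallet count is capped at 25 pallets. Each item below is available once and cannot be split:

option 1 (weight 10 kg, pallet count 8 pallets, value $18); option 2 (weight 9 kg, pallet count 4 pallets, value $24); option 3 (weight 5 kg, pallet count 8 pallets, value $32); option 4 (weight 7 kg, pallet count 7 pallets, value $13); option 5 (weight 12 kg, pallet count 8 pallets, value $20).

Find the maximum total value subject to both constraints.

Feasible sets respecting both limits:
- option 3+option 4: weight 12, pallet count 15, value 45
- option 3: weight 5, pallet count 8, value 32
- option 2: weight 9, pallet count 4, value 24
- option 5: weight 12, pallet count 8, value 20
Best: $45.

$45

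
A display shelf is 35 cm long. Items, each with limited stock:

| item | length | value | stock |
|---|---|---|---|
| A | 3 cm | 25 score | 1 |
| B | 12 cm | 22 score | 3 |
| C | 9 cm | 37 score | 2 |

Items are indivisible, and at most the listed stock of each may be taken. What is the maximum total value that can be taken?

Best selections within length 35 and stock limits:
- 1×A + 1×B + 2×C: length 33, value 121
- 1×A + 2×C: length 21, value 99
- 1×B + 2×C: length 30, value 96
- 1×A + 1×B + 1×C: length 24, value 84
Best: 121 score.

121 score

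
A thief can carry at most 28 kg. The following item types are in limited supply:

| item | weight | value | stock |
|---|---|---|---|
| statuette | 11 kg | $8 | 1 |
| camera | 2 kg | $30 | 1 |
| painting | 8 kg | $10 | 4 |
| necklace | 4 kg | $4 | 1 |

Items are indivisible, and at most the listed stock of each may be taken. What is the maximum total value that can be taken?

$60

Best selections within weight 28 and stock limits:
- 1×camera + 3×painting: weight 26, value 60
- 1×camera + 2×painting + 1×necklace: weight 22, value 54
- 1×statuette + 1×camera + 1×painting + 1×necklace: weight 25, value 52
- 1×camera + 2×painting: weight 18, value 50
Best: $60.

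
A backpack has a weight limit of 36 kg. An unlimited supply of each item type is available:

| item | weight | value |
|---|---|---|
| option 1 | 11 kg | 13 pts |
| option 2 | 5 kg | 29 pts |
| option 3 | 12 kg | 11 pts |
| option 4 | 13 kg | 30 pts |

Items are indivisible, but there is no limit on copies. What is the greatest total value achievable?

203 pts

Best value-per-unit is option 2 at 29/5, and filling with it alone uses weight 7×5=35. No mix of the others beats 7×29 = 203.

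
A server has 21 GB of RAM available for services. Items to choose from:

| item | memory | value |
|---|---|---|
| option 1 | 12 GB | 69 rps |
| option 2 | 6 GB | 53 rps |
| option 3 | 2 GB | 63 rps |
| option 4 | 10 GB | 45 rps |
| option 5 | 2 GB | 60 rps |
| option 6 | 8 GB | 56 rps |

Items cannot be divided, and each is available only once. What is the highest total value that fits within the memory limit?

Check high-value combinations within 21 GB:
- option 2+option 3+option 5+option 6: memory 6+2+2+8=18, value 53+63+60+56=232
- option 2+option 3+option 4+option 5: memory 6+2+10+2=20, value 53+63+45+60=221
- option 1+option 3+option 5: memory 12+2+2=16, value 69+63+60=192
Best: 232 rps.

232 rps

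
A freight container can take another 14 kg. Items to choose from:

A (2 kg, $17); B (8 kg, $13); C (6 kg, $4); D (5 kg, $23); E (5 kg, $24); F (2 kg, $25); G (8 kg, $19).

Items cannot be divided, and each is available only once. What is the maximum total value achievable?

This is a 0/1 knapsack; check combinations near the capacity.
- A+D+E+F: weight 2+5+5+2=14, value 17+23+24+25=89
- D+E+F: weight 5+5+2=12, value 23+24+25=72
- A+E+F: weight 2+5+2=9, value 17+24+25=66
- A+D+F: weight 2+5+2=9, value 17+23+25=65
Best: $89.

$89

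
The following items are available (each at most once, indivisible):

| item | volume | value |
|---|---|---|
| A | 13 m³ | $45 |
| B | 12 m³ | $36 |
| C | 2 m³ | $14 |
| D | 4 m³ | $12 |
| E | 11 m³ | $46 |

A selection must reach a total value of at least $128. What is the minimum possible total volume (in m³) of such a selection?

38

Subsets with value ≥ 128, sorted by total volume:
- A+B+C+E: volume 38, value 141
- A+B+D+E: volume 40, value 139
Minimum volume: 38 m³.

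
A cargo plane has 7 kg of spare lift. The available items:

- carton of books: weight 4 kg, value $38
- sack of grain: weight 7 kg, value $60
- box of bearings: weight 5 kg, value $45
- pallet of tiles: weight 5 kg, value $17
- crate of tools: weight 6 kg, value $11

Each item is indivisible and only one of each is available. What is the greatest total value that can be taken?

$60

Check high-value combinations within 7 kg:
- sack of grain: weight 7, value 60
- box of bearings: weight 5, value 45
- carton of books: weight 4, value 38
- pallet of tiles: weight 5, value 17
Best: $60.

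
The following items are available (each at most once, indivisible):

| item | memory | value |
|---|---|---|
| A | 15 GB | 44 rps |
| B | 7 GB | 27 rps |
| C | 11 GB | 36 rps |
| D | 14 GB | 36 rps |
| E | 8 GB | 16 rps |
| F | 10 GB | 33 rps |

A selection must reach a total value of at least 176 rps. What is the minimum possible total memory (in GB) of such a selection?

57

Subsets with value ≥ 176, sorted by total memory:
- A+B+C+D+F: memory 57, value 176
- A+B+C+D+E+F: memory 65, value 192
Minimum memory: 57 GB.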